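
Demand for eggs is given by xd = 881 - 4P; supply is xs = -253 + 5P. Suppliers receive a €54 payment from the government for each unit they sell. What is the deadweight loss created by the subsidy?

Deadweight loss = €3240

Pre-subsidy: 881 - 4P = -253 + 5P gives P* = 126, x* = 377.
With the subsidy, sellers receive Ps = Pb + 54 for each unit, where Pb is the price buyers pay.
Supply in terms of Pb becomes xs = -253 + 5(Pb + 54) = 17 + 5Pb. Setting this equal to demand: 881 - 4Pb = 17 + 5Pb, so Pb = 96.
Sellers receive Ps = 96 + 54 = 150; x' = 881 − 4·96 = 497.
The subsidy expands output by 497 − 377 = 120 past the efficient level; on those units the gap between marginal cost and willingness to pay runs from 0 up to 54.
DWL = ½ × 54 × 120 = 3240.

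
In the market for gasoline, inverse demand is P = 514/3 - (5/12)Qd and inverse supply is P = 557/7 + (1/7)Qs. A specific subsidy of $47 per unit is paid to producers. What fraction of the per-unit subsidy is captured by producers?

Pre-subsidy: 514/3 - (5/12)Q = 557/7 + (1/7)Q gives Q* = 164 and P* = 103.
With the subsidy, sellers receive Ps = Pb + 47 for each unit, where Pb is the price buyers pay.
On the curves, Pb = 514/3 - (5/12)Q and Ps = 557/7 + (1/7)Q; the wedge Ps − Pb = 47 gives 557/7 + (1/7)Q − (514/3 - (5/12)Q) = 47, so Q' = 248.
Then Pb = 514/3 − (5/12)·248 = 68 and Ps = 557/7 + (1/7)·248 = 115.
Buyers' price falls by P* − Pb = 103 − 68 = 35; sellers' price rises by Ps − P* = 115 − 103 = 12.
So producers capture 12/47 = 12/47 of each unit of subsidy.

Producer share = 12/47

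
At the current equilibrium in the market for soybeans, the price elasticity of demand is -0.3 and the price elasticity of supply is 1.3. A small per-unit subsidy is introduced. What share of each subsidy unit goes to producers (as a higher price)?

For a small subsidy around the equilibrium, the benefit split depends on the relative slopes, which at a point are proportional to the elasticities.
Buyer share = εs/(εs + |εd|) = 1.3/(1.3 + 0.3) = 0.8125; seller share = |εd|/(εs + |εd|) = 0.1875.
So producers capture 0.1875 of the subsidy.

Producer share = 0.1875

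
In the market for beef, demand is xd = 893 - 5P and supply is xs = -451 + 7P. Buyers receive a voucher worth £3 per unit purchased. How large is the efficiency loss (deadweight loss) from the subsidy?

Deadweight loss = £13.125

Pre-subsidy: 893 - 5P = -451 + 7P gives P* = 112, x* = 333.
With the rebate, buyers effectively pay Pb = Ps − 3, where Ps is the price sellers receive.
Demand in terms of Ps becomes xd = 893 − 5(Ps − 3) = 908 - 5Ps. Setting this equal to supply: 908 - 5Ps = -451 + 7Ps, so Ps = 113.25.
Buyers pay Pb = 113.25 − 3 = 110.25; x' = -451 + 7·113.25 = 341.75.
The subsidy expands output by 341.75 − 333 = 8.75 past the efficient level; on those units the gap between marginal cost and willingness to pay runs from 0 up to 3.
DWL = ½ × 3 × 8.75 = 13.125.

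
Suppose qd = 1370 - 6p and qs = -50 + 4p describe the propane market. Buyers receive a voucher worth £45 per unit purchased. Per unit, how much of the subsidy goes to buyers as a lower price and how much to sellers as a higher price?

Buyers gain £18 per unit; sellers gain £27 per unit

Pre-subsidy: 1370 - 6p = -50 + 4p gives p* = 142, q* = 518.
With the rebate, buyers effectively pay pb = ps − 45, where ps is the price sellers receive.
Demand in terms of ps becomes qd = 1370 − 6(ps − 45) = 1640 - 6ps. Setting this equal to supply: 1640 - 6ps = -50 + 4ps, so ps = 169.
Buyers pay pb = 169 − 45 = 124; q' = -50 + 4·169 = 626.
Buyers' price falls by p* − pb = 142 − 124 = 18; sellers' price rises by ps − p* = 169 − 142 = 27.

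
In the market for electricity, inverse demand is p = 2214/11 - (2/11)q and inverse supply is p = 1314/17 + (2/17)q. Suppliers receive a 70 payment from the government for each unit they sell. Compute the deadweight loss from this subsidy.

Pre-subsidy: 2214/11 - (2/11)q = 1314/17 + (2/17)q gives q* = 414 and p* = 126.
With the subsidy, sellers receive ps = pb + 70 for each unit, where pb is the price buyers pay.
On the curves, pb = 2214/11 - (2/11)q and ps = 1314/17 + (2/17)q; the wedge ps − pb = 70 gives 1314/17 + (2/17)q − (2214/11 - (2/11)q) = 70, so q' = 647.75.
Then pb = 2214/11 − (2/11)·647.75 = 83.5 and ps = 1314/17 + (2/17)·647.75 = 153.5.
The subsidy expands output by 647.75 − 414 = 233.75 past the efficient level; on those units the gap between marginal cost and willingness to pay runs from 0 up to 70.
DWL = ½ × 70 × 233.75 = 8181.25.

Deadweight loss = 8181.25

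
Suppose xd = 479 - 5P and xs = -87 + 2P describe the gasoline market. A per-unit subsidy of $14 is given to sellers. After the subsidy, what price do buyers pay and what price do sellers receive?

Buyers pay 538/7; sellers receive 636/7

Pre-subsidy: 479 - 5P = -87 + 2P gives P* = 566/7, x* = 523/7.
With the subsidy, sellers receive Ps = Pb + 14 for each unit, where Pb is the price buyers pay.
Supply in terms of Pb becomes xs = -87 + 2(Pb + 14) = -59 + 2Pb. Setting this equal to demand: 479 - 5Pb = -59 + 2Pb, so Pb = 538/7.
Sellers receive Ps = 538/7 + 14 = 636/7; x' = 479 − 5·(538/7) = 663/7.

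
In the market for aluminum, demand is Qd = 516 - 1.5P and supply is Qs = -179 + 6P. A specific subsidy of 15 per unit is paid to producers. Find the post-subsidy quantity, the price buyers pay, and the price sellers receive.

Pre-subsidy: 516 - 1.5P = -179 + 6P gives P* = 278/3, Q* = 377.
With the subsidy, sellers receive Ps = Pb + 15 for each unit, where Pb is the price buyers pay.
Supply in terms of Pb becomes Qs = -179 + 6(Pb + 15) = -89 + 6Pb. Setting this equal to demand: 516 - 1.5Pb = -89 + 6Pb, so Pb = 242/3.
Sellers receive Ps = 242/3 + 15 = 287/3; Q' = 516 − 1.5·(242/3) = 395.

Q' = 395; buyers pay 242/3; sellers receive 287/3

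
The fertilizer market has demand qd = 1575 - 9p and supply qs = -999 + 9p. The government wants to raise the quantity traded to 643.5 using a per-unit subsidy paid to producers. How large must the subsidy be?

Required subsidy s = 79 per unit

At q = 643.5, invert demand for the buyer price: pb = (1575 − 643.5)/9 = 103.5; invert supply for the seller price: ps = (643.5 − (-999))/9 = 182.5.
The subsidy must fill the gap: s = ps − pb = 182.5 − 103.5 = 79.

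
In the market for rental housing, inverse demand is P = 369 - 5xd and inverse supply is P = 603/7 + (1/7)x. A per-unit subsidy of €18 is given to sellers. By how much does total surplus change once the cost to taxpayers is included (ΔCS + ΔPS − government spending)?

Pre-subsidy: 369 - 5x = 603/7 + (1/7)x gives x* = 55 and P* = 94.
With the subsidy, sellers receive Ps = Pb + 18 for each unit, where Pb is the price buyers pay.
On the curves, Pb = 369 - 5x and Ps = 603/7 + (1/7)x; the wedge Ps − Pb = 18 gives 603/7 + (1/7)x − (369 - 5x) = 18, so x' = 58.5.
Then Pb = 369 − 5·58.5 = 76.5 and Ps = 603/7 + (1/7)·58.5 = 94.5.
ΔCS = ½(55 + 58.5)(94 − 76.5) = 993.125; ΔPS = ½(55 + 58.5)(94.5 − 94) = 28.375.
Government spending = 18 × 58.5 = 1053.
Net change = 993.125 + 28.375 − 1053 = -31.5. The loss equals the DWL triangle ½·18·3.5.

Net change in total surplus = -€31.5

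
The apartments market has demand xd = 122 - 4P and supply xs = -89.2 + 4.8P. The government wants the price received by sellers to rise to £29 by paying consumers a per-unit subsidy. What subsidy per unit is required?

Required subsidy s = £11 per unit

At a seller price of 29, quantity supplied is -89.2 + 4.8·29 = 50.
Buyers absorb 50 only when they pay Pb with 122 − 4·Pb = 50, i.e. Pb = 18.
s = Ps − Pb = 29 − 18 = 11.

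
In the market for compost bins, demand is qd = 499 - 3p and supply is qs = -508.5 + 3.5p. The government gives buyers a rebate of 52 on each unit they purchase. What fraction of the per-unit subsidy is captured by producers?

Producer share = 6/13

Pre-subsidy: 499 - 3p = -508.5 + 3.5p gives p* = 155, q* = 34.
With the rebate, buyers effectively pay pb = ps − 52, where ps is the price sellers receive.
Demand in terms of ps becomes qd = 499 − 3(ps − 52) = 655 - 3ps. Setting this equal to supply: 655 - 3ps = -508.5 + 3.5ps, so ps = 179.
Buyers pay pb = 179 − 52 = 127; q' = -508.5 + 3.5·179 = 118.
Buyers' price falls by p* − pb = 155 − 127 = 28; sellers' price rises by ps − p* = 179 − 155 = 24.
So producers capture 24/52 = 6/13 of each unit of subsidy.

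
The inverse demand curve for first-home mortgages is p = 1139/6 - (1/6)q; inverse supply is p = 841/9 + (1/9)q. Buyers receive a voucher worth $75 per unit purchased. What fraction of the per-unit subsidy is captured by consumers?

Pre-subsidy: 1139/6 - (1/6)q = 841/9 + (1/9)q gives q* = 347 and p* = 132.
With the rebate, buyers effectively pay pb = ps − 75, where ps is the price sellers receive.
On the curves, pb = 1139/6 - (1/6)q and ps = 841/9 + (1/9)q; the wedge ps − pb = 75 gives 841/9 + (1/9)q − (1139/6 - (1/6)q) = 75, so q' = 617.
Then pb = 1139/6 − (1/6)·617 = 87 and ps = 841/9 + (1/9)·617 = 162.
Buyers' price falls by p* − pb = 132 − 87 = 45; sellers' price rises by ps − p* = 162 − 132 = 30.
So consumers capture 45/75 = 0.6 of each unit of subsidy.

Consumer share = 0.6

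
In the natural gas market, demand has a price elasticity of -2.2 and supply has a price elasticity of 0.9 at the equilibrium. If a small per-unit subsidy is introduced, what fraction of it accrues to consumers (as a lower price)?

For a small subsidy around the equilibrium, the benefit split depends on the relative slopes, which at a point are proportional to the elasticities.
Buyer share = εs/(εs + |εd|) = 0.9/(0.9 + 2.2) = 9/31; seller share = |εd|/(εs + |εd|) = 22/31.

Consumer share = 9/31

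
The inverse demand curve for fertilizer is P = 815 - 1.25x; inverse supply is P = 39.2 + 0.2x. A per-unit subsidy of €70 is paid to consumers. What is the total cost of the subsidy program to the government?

Pre-subsidy: 815 - 1.25x = 39.2 + 0.2x gives x* = 15516/29 and P* = 4240/29.
With the rebate, buyers effectively pay Pb = Ps − 70, where Ps is the price sellers receive.
On the curves, Pb = 815 - 1.25x and Ps = 39.2 + 0.2x; the wedge Ps − Pb = 70 gives 39.2 + 0.2x − (815 - 1.25x) = 70, so x' = 16916/29.
Then Pb = 815 − 1.25·(16916/29) = 2490/29 and Ps = 39.2 + 0.2·(16916/29) = 4520/29.
Government outlay = subsidy × quantity = 70 × 16916/29 = 1184120/29.

Government cost = 1184120/29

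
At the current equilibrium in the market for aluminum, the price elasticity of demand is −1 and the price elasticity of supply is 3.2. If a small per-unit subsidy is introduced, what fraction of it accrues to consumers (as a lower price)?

For a small subsidy around the equilibrium, the benefit split depends on the relative slopes, which at a point are proportional to the elasticities.
Buyer share = εs/(εs + |εd|) = 3.2/(3.2 + 1) = 16/21; seller share = |εd|/(εs + |εd|) = 5/21.

Consumer share = 16/21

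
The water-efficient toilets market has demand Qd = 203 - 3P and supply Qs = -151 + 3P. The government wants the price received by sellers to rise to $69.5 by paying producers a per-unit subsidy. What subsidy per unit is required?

At a seller price of 69.5, quantity supplied is -151 + 3·69.5 = 57.5.
Buyers absorb 57.5 only when they pay Pb with 203 − 3·Pb = 57.5, i.e. Pb = 48.5.
s = Ps − Pb = 69.5 − 48.5 = 21.

Required subsidy s = $21 per unit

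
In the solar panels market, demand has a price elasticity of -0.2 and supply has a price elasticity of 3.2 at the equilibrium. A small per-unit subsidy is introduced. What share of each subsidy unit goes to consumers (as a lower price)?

Consumer share = 16/17

For a small subsidy around the equilibrium, the benefit split depends on the relative slopes, which at a point are proportional to the elasticities.
Buyer share = εs/(εs + |εd|) = 3.2/(3.2 + 0.2) = 16/17; seller share = |εd|/(εs + |εd|) = 1/17.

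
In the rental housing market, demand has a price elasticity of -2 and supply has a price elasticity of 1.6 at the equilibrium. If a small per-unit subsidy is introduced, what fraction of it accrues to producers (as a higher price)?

For a small subsidy around the equilibrium, the benefit split depends on the relative slopes, which at a point are proportional to the elasticities.
Buyer share = εs/(εs + |εd|) = 1.6/(1.6 + 2) = 4/9; seller share = |εd|/(εs + |εd|) = 5/9.
So producers capture 5/9 of the subsidy.

Producer share = 5/9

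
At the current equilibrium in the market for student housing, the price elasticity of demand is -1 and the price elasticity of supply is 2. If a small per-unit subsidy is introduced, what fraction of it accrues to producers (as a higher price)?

For a small subsidy around the equilibrium, the benefit split depends on the relative slopes, which at a point are proportional to the elasticities.
Buyer share = εs/(εs + |εd|) = 2/(2 + 1) = 2/3; seller share = |εd|/(εs + |εd|) = 1/3.
So producers capture 1/3 of the subsidy.

Producer share = 1/3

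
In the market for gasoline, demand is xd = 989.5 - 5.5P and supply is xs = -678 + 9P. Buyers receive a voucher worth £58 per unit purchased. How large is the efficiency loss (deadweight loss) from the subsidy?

Deadweight loss = £5742

Pre-subsidy: 989.5 - 5.5P = -678 + 9P gives P* = 115, x* = 357.
With the rebate, buyers effectively pay Pb = Ps − 58, where Ps is the price sellers receive.
Demand in terms of Ps becomes xd = 989.5 − 5.5(Ps − 58) = 1308.5 - 5.5Ps. Setting this equal to supply: 1308.5 - 5.5Ps = -678 + 9Ps, so Ps = 137.
Buyers pay Pb = 137 − 58 = 79; x' = -678 + 9·137 = 555.
The subsidy expands output by 555 − 357 = 198 past the efficient level; on those units the gap between marginal cost and willingness to pay runs from 0 up to 58.
DWL = ½ × 58 × 198 = 5742.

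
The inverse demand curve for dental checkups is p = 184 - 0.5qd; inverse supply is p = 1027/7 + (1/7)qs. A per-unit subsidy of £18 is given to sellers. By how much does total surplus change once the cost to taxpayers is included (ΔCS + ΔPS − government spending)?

Net change in total surplus = -£252

Pre-subsidy: 184 - 0.5q = 1027/7 + (1/7)q gives q* = 58 and p* = 155.
With the subsidy, sellers receive ps = pb + 18 for each unit, where pb is the price buyers pay.
On the curves, pb = 184 - 0.5q and ps = 1027/7 + (1/7)q; the wedge ps − pb = 18 gives 1027/7 + (1/7)q − (184 - 0.5q) = 18, so q' = 86.
Then pb = 184 − 0.5·86 = 141 and ps = 1027/7 + (1/7)·86 = 159.
ΔCS = ½(58 + 86)(155 − 141) = 1008; ΔPS = ½(58 + 86)(159 − 155) = 288.
Government spending = 18 × 86 = 1548.
Net change = 1008 + 288 − 1548 = -252. The loss equals the DWL triangle ½·18·28.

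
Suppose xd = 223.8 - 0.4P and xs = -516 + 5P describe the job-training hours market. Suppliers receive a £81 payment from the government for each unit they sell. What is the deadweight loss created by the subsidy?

Deadweight loss = £1215

Pre-subsidy: 223.8 - 0.4P = -516 + 5P gives P* = 137, x* = 169.
With the subsidy, sellers receive Ps = Pb + 81 for each unit, where Pb is the price buyers pay.
Supply in terms of Pb becomes xs = -516 + 5(Pb + 81) = -111 + 5Pb. Setting this equal to demand: 223.8 - 0.4Pb = -111 + 5Pb, so Pb = 62.
Sellers receive Ps = 62 + 81 = 143; x' = 223.8 − 0.4·62 = 199.
The subsidy expands output by 199 − 169 = 30 past the efficient level; on those units the gap between marginal cost and willingness to pay runs from 0 up to 81.
DWL = ½ × 81 × 30 = 1215.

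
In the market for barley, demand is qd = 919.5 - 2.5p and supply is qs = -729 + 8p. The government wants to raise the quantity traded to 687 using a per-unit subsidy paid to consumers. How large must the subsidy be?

Required subsidy s = 84 per unit

At q = 687, invert demand for the buyer price: pb = (919.5 − 687)/2.5 = 93; invert supply for the seller price: ps = (687 − (-729))/8 = 177.
The subsidy must fill the gap: s = ps − pb = 177 − 93 = 84.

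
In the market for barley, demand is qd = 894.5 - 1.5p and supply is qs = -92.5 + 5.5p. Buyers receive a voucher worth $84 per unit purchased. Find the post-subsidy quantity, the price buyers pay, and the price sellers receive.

q' = 782; buyers pay $75; sellers receive $159

Pre-subsidy: 894.5 - 1.5p = -92.5 + 5.5p gives p* = 141, q* = 683.
With the rebate, buyers effectively pay pb = ps − 84, where ps is the price sellers receive.
Demand in terms of ps becomes qd = 894.5 − 1.5(ps − 84) = 1020.5 - 1.5ps. Setting this equal to supply: 1020.5 - 1.5ps = -92.5 + 5.5ps, so ps = 159.
Buyers pay pb = 159 − 84 = 75; q' = -92.5 + 5.5·159 = 782.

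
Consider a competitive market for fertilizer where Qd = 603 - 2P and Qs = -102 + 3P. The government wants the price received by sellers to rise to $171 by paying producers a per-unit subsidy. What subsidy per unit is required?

Required subsidy s = $75 per unit

At a seller price of 171, quantity supplied is -102 + 3·171 = 411.
Buyers absorb 411 only when they pay Pb with 603 − 2·Pb = 411, i.e. Pb = 96.
s = Ps − Pb = 171 − 96 = 75.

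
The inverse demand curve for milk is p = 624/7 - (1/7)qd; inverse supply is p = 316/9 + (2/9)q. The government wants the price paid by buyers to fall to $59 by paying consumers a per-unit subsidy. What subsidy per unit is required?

Required subsidy s = $23 per unit

At a buyer price of 59, quantity demanded is 624 − 7·59 = 211.
Sellers supply 211 only when they receive ps = 316/9 + (2/9)·211 = 82.
s = ps − pb = 82 − 59 = 23.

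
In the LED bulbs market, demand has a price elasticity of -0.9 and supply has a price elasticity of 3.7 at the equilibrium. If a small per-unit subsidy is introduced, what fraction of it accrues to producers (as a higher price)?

Producer share = 9/46

For a small subsidy around the equilibrium, the benefit split depends on the relative slopes, which at a point are proportional to the elasticities.
Buyer share = εs/(εs + |εd|) = 3.7/(3.7 + 0.9) = 37/46; seller share = |εd|/(εs + |εd|) = 9/46.
So producers capture 9/46 of the subsidy.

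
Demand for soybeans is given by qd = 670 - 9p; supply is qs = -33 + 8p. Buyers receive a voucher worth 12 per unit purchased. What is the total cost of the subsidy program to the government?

Pre-subsidy: 670 - 9p = -33 + 8p gives p* = 703/17, q* = 5063/17.
With the rebate, buyers effectively pay pb = ps − 12, where ps is the price sellers receive.
Demand in terms of ps becomes qd = 670 − 9(ps − 12) = 778 - 9ps. Setting this equal to supply: 778 - 9ps = -33 + 8ps, so ps = 811/17.
Buyers pay pb = 811/17 − 12 = 607/17; q' = -33 + 8·(811/17) = 5927/17.
Government outlay = subsidy × quantity = 12 × 5927/17 = 71124/17.

Government cost = 71124/17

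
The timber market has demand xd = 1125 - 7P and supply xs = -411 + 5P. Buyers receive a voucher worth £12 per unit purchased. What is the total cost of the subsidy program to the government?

Government cost = £3168

Pre-subsidy: 1125 - 7P = -411 + 5P gives P* = 128, x* = 229.
With the rebate, buyers effectively pay Pb = Ps − 12, where Ps is the price sellers receive.
Demand in terms of Ps becomes xd = 1125 − 7(Ps − 12) = 1209 - 7Ps. Setting this equal to supply: 1209 - 7Ps = -411 + 5Ps, so Ps = 135.
Buyers pay Pb = 135 − 12 = 123; x' = -411 + 5·135 = 264.
Government outlay = subsidy × quantity = 12 × 264 = 3168.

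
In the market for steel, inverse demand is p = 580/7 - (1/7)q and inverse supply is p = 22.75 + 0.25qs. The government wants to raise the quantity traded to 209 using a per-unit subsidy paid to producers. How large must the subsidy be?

Required subsidy s = 22 per unit

At q = 209, from the demand curve buyers pay pb = 580/7 − (1/7)·209 = 53; from the supply curve sellers need ps = 22.75 + 0.25·209 = 75.
The subsidy must fill the gap: s = ps − pb = 75 − 53 = 22.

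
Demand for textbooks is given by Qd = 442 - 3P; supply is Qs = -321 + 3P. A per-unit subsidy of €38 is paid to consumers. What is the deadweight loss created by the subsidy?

Pre-subsidy: 442 - 3P = -321 + 3P gives P* = 763/6, Q* = 60.5.
With the rebate, buyers effectively pay Pb = Ps − 38, where Ps is the price sellers receive.
Demand in terms of Ps becomes Qd = 442 − 3(Ps − 38) = 556 - 3Ps. Setting this equal to supply: 556 - 3Ps = -321 + 3Ps, so Ps = 877/6.
Buyers pay Pb = 877/6 − 38 = 649/6; Q' = -321 + 3·(877/6) = 117.5.
The subsidy expands output by 117.5 − 60.5 = 57 past the efficient level; on those units the gap between marginal cost and willingness to pay runs from 0 up to 38.
DWL = ½ × 38 × 57 = 1083.

Deadweight loss = €1083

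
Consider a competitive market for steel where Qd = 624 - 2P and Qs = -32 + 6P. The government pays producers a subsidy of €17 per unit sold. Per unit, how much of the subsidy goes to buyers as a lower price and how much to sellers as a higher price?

Buyers gain €12.75 per unit; sellers gain €4.25 per unit

Pre-subsidy: 624 - 2P = -32 + 6P gives P* = 82, Q* = 460.
With the subsidy, sellers receive Ps = Pb + 17 for each unit, where Pb is the price buyers pay.
Supply in terms of Pb becomes Qs = -32 + 6(Pb + 17) = 70 + 6Pb. Setting this equal to demand: 624 - 2Pb = 70 + 6Pb, so Pb = 69.25.
Sellers receive Ps = 69.25 + 17 = 86.25; Q' = 624 − 2·69.25 = 485.5.
Buyers' price falls by P* − Pb = 82 − 69.25 = 12.75; sellers' price rises by Ps − P* = 86.25 − 82 = 4.25.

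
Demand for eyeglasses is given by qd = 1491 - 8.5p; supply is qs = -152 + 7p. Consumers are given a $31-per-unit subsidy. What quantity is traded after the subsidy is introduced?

Pre-subsidy: 1491 - 8.5p = -152 + 7p gives p* = 106, q* = 590.
With the rebate, buyers effectively pay pb = ps − 31, where ps is the price sellers receive.
Demand in terms of ps becomes qd = 1491 − 8.5(ps − 31) = 1754.5 - 8.5ps. Setting this equal to supply: 1754.5 - 8.5ps = -152 + 7ps, so ps = 123.
Buyers pay pb = 123 − 31 = 92; q' = -152 + 7·123 = 709.

q' = 709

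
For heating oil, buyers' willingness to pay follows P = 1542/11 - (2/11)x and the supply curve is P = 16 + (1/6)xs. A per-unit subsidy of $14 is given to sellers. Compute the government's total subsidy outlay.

Government cost = 127680/23

Pre-subsidy: 1542/11 - (2/11)x = 16 + (1/6)x gives x* = 8196/23 and P* = 1734/23.
With the subsidy, sellers receive Ps = Pb + 14 for each unit, where Pb is the price buyers pay.
On the curves, Pb = 1542/11 - (2/11)x and Ps = 16 + (1/6)x; the wedge Ps − Pb = 14 gives 16 + (1/6)x − (1542/11 - (2/11)x) = 14, so x' = 9120/23.
Then Pb = 1542/11 − (2/11)·(9120/23) = 1566/23 and Ps = 16 + (1/6)·(9120/23) = 1888/23.
Government outlay = subsidy × quantity = 14 × 9120/23 = 127680/23.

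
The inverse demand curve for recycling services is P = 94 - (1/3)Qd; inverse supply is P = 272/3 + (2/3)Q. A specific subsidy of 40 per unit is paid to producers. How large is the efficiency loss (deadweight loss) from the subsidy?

Pre-subsidy: 94 - (1/3)Q = 272/3 + (2/3)Q gives Q* = 10/3 and P* = 836/9.
With the subsidy, sellers receive Ps = Pb + 40 for each unit, where Pb is the price buyers pay.
On the curves, Pb = 94 - (1/3)Q and Ps = 272/3 + (2/3)Q; the wedge Ps − Pb = 40 gives 272/3 + (2/3)Q − (94 - (1/3)Q) = 40, so Q' = 130/3.
Then Pb = 94 − (1/3)·(130/3) = 716/9 and Ps = 272/3 + (2/3)·(130/3) = 1076/9.
The subsidy expands output by 130/3 − 10/3 = 40 past the efficient level; on those units the gap between marginal cost and willingness to pay runs from 0 up to 40.
DWL = ½ × 40 × 40 = 800.

Deadweight loss = 800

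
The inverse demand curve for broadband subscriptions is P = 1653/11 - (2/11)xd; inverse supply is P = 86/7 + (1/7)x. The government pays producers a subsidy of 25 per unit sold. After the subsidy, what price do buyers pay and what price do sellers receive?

Pre-subsidy: 1653/11 - (2/11)x = 86/7 + (1/7)x gives x* = 425 and P* = 73.
With the subsidy, sellers receive Ps = Pb + 25 for each unit, where Pb is the price buyers pay.
On the curves, Pb = 1653/11 - (2/11)x and Ps = 86/7 + (1/7)x; the wedge Ps − Pb = 25 gives 86/7 + (1/7)x − (1653/11 - (2/11)x) = 25, so x' = 502.
Then Pb = 1653/11 − (2/11)·502 = 59 and Ps = 86/7 + (1/7)·502 = 84.

Buyers pay 59; sellers receive 84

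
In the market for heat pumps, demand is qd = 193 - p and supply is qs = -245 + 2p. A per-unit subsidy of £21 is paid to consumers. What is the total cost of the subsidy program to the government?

Pre-subsidy: 193 - p = -245 + 2p gives p* = 146, q* = 47.
With the rebate, buyers effectively pay pb = ps − 21, where ps is the price sellers receive.
Demand in terms of ps becomes qd = 193 − 1(ps − 21) = 214 - ps. Setting this equal to supply: 214 - ps = -245 + 2ps, so ps = 153.
Buyers pay pb = 153 − 21 = 132; q' = -245 + 2·153 = 61.
Government outlay = subsidy × quantity = 21 × 61 = 1281.

Government cost = £1281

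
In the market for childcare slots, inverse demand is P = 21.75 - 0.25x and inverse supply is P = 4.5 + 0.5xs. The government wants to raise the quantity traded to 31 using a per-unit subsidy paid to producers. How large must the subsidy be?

Required subsidy s = 6 per unit

At x = 31, from the demand curve buyers pay Pb = 21.75 − 0.25·31 = 14; from the supply curve sellers need Ps = 4.5 + 0.5·31 = 20.
The subsidy must fill the gap: s = Ps − Pb = 20 − 14 = 6.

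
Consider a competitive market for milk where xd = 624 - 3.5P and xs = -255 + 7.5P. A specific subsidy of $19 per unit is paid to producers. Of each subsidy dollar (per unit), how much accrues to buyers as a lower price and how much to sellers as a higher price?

Pre-subsidy: 624 - 3.5P = -255 + 7.5P gives P* = 879/11, x* = 7575/22.
With the subsidy, sellers receive Ps = Pb + 19 for each unit, where Pb is the price buyers pay.
Supply in terms of Pb becomes xs = -255 + 7.5(Pb + 19) = -112.5 + 7.5Pb. Setting this equal to demand: 624 - 3.5Pb = -112.5 + 7.5Pb, so Pb = 1473/22.
Sellers receive Ps = 1473/22 + 19 = 1891/22; x' = 624 − 3.5·(1473/22) = 17145/44.
Buyers' price falls by P* − Pb = 879/11 − 1473/22 = 285/22; sellers' price rises by Ps − P* = 1891/22 − 879/11 = 133/22.

Buyers gain 285/22 per unit; sellers gain 133/22 per unit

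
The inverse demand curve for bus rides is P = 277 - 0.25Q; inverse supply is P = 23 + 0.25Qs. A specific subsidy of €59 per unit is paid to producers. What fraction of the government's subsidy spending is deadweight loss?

DWL / government spending = 59/626

Pre-subsidy: 277 - 0.25Q = 23 + 0.25Q gives Q* = 508 and P* = 150.
With the subsidy, sellers receive Ps = Pb + 59 for each unit, where Pb is the price buyers pay.
On the curves, Pb = 277 - 0.25Q and Ps = 23 + 0.25Q; the wedge Ps − Pb = 59 gives 23 + 0.25Q − (277 - 0.25Q) = 59, so Q' = 626.
Then Pb = 277 − 0.25·626 = 120.5 and Ps = 23 + 0.25·626 = 179.5.
ΔCS = ½(508 + 626)(150 − 120.5) = 16726.5; ΔPS = ½(508 + 626)(179.5 − 150) = 16726.5.
Government spending = 59 × 626 = 36934.
DWL = ½ × 59 × (626 − 508) = 3481; fraction = 3481 / 36934 = 59/626.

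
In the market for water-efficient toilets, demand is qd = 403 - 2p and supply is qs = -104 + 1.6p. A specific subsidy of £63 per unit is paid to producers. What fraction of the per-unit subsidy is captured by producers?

Producer share = 5/9

Pre-subsidy: 403 - 2p = -104 + 1.6p gives p* = 845/6, q* = 364/3.
With the subsidy, sellers receive ps = pb + 63 for each unit, where pb is the price buyers pay.
Supply in terms of pb becomes qs = -104 + 1.6(pb + 63) = -3.2 + 1.6pb. Setting this equal to demand: 403 - 2pb = -3.2 + 1.6pb, so pb = 677/6.
Sellers receive ps = 677/6 + 63 = 1055/6; q' = 403 − 2·(677/6) = 532/3.
Buyers' price falls by p* − pb = 845/6 − 677/6 = 28; sellers' price rises by ps − p* = 1055/6 − 845/6 = 35.
So producers capture 35/63 = 5/9 of each unit of subsidy.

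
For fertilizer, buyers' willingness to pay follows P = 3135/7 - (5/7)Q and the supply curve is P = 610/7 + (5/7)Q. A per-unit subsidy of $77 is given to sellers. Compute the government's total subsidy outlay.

Pre-subsidy: 3135/7 - (5/7)Q = 610/7 + (5/7)Q gives Q* = 252.5 and P* = 267.5.
With the subsidy, sellers receive Ps = Pb + 77 for each unit, where Pb is the price buyers pay.
On the curves, Pb = 3135/7 - (5/7)Q and Ps = 610/7 + (5/7)Q; the wedge Ps − Pb = 77 gives 610/7 + (5/7)Q − (3135/7 - (5/7)Q) = 77, so Q' = 306.4.
Then Pb = 3135/7 − (5/7)·306.4 = 229 and Ps = 610/7 + (5/7)·306.4 = 306.
Government outlay = subsidy × quantity = 77 × 306.4 = 23592.8.

Government cost = $23592.8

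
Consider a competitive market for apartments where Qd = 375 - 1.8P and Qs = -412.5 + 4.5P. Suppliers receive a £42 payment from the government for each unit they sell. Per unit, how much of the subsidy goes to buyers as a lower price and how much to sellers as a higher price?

Pre-subsidy: 375 - 1.8P = -412.5 + 4.5P gives P* = 125, Q* = 150.
With the subsidy, sellers receive Ps = Pb + 42 for each unit, where Pb is the price buyers pay.
Supply in terms of Pb becomes Qs = -412.5 + 4.5(Pb + 42) = -223.5 + 4.5Pb. Setting this equal to demand: 375 - 1.8Pb = -223.5 + 4.5Pb, so Pb = 95.
Sellers receive Ps = 95 + 42 = 137; Q' = 375 − 1.8·95 = 204.
Buyers' price falls by P* − Pb = 125 − 95 = 30; sellers' price rises by Ps − P* = 137 − 125 = 12.

Buyers gain £30 per unit; sellers gain £12 per unit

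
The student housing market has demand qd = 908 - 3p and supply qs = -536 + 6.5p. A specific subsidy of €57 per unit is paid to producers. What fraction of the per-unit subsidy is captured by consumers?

Consumer share = 13/19

Pre-subsidy: 908 - 3p = -536 + 6.5p gives p* = 152, q* = 452.
With the subsidy, sellers receive ps = pb + 57 for each unit, where pb is the price buyers pay.
Supply in terms of pb becomes qs = -536 + 6.5(pb + 57) = -165.5 + 6.5pb. Setting this equal to demand: 908 - 3pb = -165.5 + 6.5pb, so pb = 113.
Sellers receive ps = 113 + 57 = 170; q' = 908 − 3·113 = 569.
Buyers' price falls by p* − pb = 152 − 113 = 39; sellers' price rises by ps − p* = 170 − 152 = 18.
So consumers capture 39/57 = 13/19 of each unit of subsidy.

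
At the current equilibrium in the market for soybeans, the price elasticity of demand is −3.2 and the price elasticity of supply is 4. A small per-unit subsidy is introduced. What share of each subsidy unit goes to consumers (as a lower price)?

For a small subsidy around the equilibrium, the benefit split depends on the relative slopes, which at a point are proportional to the elasticities.
Buyer share = εs/(εs + |εd|) = 4/(4 + 3.2) = 5/9; seller share = |εd|/(εs + |εd|) = 4/9.

Consumer share = 5/9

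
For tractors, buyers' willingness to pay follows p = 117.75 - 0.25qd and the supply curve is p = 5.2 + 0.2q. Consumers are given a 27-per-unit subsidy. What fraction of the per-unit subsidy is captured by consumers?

Pre-subsidy: 117.75 - 0.25q = 5.2 + 0.2q gives q* = 2251/9 and p* = 497/9.
With the rebate, buyers effectively pay pb = ps − 27, where ps is the price sellers receive.
On the curves, pb = 117.75 - 0.25q and ps = 5.2 + 0.2q; the wedge ps − pb = 27 gives 5.2 + 0.2q − (117.75 - 0.25q) = 27, so q' = 2791/9.
Then pb = 117.75 − 0.25·(2791/9) = 362/9 and ps = 5.2 + 0.2·(2791/9) = 605/9.
Buyers' price falls by p* − pb = 497/9 − 362/9 = 15; sellers' price rises by ps − p* = 605/9 − 497/9 = 12.
So consumers capture 15/27 = 5/9 of each unit of subsidy.

Consumer share = 5/9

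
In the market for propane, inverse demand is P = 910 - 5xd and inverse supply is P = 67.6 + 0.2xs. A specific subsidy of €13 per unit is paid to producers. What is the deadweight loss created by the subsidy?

Pre-subsidy: 910 - 5x = 67.6 + 0.2x gives x* = 162 and P* = 100.
With the subsidy, sellers receive Ps = Pb + 13 for each unit, where Pb is the price buyers pay.
On the curves, Pb = 910 - 5x and Ps = 67.6 + 0.2x; the wedge Ps − Pb = 13 gives 67.6 + 0.2x − (910 - 5x) = 13, so x' = 164.5.
Then Pb = 910 − 5·164.5 = 87.5 and Ps = 67.6 + 0.2·164.5 = 100.5.
The subsidy expands output by 164.5 − 162 = 2.5 past the efficient level; on those units the gap between marginal cost and willingness to pay runs from 0 up to 13.
DWL = ½ × 13 × 2.5 = 16.25.

Deadweight loss = €16.25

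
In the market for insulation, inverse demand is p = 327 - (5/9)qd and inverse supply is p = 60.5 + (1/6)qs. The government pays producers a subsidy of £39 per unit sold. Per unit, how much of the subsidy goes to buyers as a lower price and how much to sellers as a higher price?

Pre-subsidy: 327 - (5/9)q = 60.5 + (1/6)q gives q* = 369 and p* = 122.
With the subsidy, sellers receive ps = pb + 39 for each unit, where pb is the price buyers pay.
On the curves, pb = 327 - (5/9)q and ps = 60.5 + (1/6)q; the wedge ps − pb = 39 gives 60.5 + (1/6)q − (327 - (5/9)q) = 39, so q' = 423.
Then pb = 327 − (5/9)·423 = 92 and ps = 60.5 + (1/6)·423 = 131.
Buyers' price falls by p* − pb = 122 − 92 = 30; sellers' price rises by ps − p* = 131 − 122 = 9.

Buyers gain £30 per unit; sellers gain £9 per unit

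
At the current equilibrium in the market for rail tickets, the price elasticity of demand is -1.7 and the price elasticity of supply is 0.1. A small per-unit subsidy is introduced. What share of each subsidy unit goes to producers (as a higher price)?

For a small subsidy around the equilibrium, the benefit split depends on the relative slopes, which at a point are proportional to the elasticities.
Buyer share = εs/(εs + |εd|) = 0.1/(0.1 + 1.7) = 1/18; seller share = |εd|/(εs + |εd|) = 17/18.
So producers capture 17/18 of the subsidy.

Producer share = 17/18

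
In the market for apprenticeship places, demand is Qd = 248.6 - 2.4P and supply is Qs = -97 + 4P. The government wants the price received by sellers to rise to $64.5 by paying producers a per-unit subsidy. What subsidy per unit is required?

Required subsidy s = $28 per unit

At a seller price of 64.5, quantity supplied is -97 + 4·64.5 = 161.
Buyers absorb 161 only when they pay Pb with 248.6 − 2.4·Pb = 161, i.e. Pb = 36.5.
s = Ps − Pb = 64.5 − 36.5 = 28.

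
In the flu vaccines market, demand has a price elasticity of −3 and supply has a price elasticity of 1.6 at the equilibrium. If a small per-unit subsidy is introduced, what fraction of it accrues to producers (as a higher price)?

For a small subsidy around the equilibrium, the benefit split depends on the relative slopes, which at a point are proportional to the elasticities.
Buyer share = εs/(εs + |εd|) = 1.6/(1.6 + 3) = 8/23; seller share = |εd|/(εs + |εd|) = 15/23.
So producers capture 15/23 of the subsidy.

Producer share = 15/23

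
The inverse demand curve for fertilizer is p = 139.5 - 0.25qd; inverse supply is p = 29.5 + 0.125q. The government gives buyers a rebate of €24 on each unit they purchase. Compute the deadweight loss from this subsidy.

Pre-subsidy: 139.5 - 0.25q = 29.5 + 0.125q gives q* = 880/3 and p* = 397/6.
With the rebate, buyers effectively pay pb = ps − 24, where ps is the price sellers receive.
On the curves, pb = 139.5 - 0.25q and ps = 29.5 + 0.125q; the wedge ps − pb = 24 gives 29.5 + 0.125q − (139.5 - 0.25q) = 24, so q' = 1072/3.
Then pb = 139.5 − 0.25·(1072/3) = 301/6 and ps = 29.5 + 0.125·(1072/3) = 445/6.
The subsidy expands output by 1072/3 − 880/3 = 64 past the efficient level; on those units the gap between marginal cost and willingness to pay runs from 0 up to 24.
DWL = ½ × 24 × 64 = 768.

Deadweight loss = €768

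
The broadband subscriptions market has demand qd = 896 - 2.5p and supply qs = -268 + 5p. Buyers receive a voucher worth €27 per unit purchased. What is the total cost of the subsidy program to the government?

Pre-subsidy: 896 - 2.5p = -268 + 5p gives p* = 155.2, q* = 508.
With the rebate, buyers effectively pay pb = ps − 27, where ps is the price sellers receive.
Demand in terms of ps becomes qd = 896 − 2.5(ps − 27) = 963.5 - 2.5ps. Setting this equal to supply: 963.5 - 2.5ps = -268 + 5ps, so ps = 164.2.
Buyers pay pb = 164.2 − 27 = 137.2; q' = -268 + 5·164.2 = 553.
Government outlay = subsidy × quantity = 27 × 553 = 14931.

Government cost = €14931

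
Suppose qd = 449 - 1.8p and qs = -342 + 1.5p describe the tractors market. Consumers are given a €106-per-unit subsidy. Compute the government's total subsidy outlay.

Government cost = 121582/11

Pre-subsidy: 449 - 1.8p = -342 + 1.5p gives p* = 7910/33, q* = 193/11.
With the rebate, buyers effectively pay pb = ps − 106, where ps is the price sellers receive.
Demand in terms of ps becomes qd = 449 − 1.8(ps − 106) = 639.8 - 1.8ps. Setting this equal to supply: 639.8 - 1.8ps = -342 + 1.5ps, so ps = 9818/33.
Buyers pay pb = 9818/33 − 106 = 6320/33; q' = -342 + 1.5·(9818/33) = 1147/11.
Government outlay = subsidy × quantity = 106 × 1147/11 = 121582/11.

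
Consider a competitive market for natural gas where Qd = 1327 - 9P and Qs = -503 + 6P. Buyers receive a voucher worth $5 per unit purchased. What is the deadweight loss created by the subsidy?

Pre-subsidy: 1327 - 9P = -503 + 6P gives P* = 122, Q* = 229.
With the rebate, buyers effectively pay Pb = Ps − 5, where Ps is the price sellers receive.
Demand in terms of Ps becomes Qd = 1327 − 9(Ps − 5) = 1372 - 9Ps. Setting this equal to supply: 1372 - 9Ps = -503 + 6Ps, so Ps = 125.
Buyers pay Pb = 125 − 5 = 120; Q' = -503 + 6·125 = 247.
The subsidy expands output by 247 − 229 = 18 past the efficient level; on those units the gap between marginal cost and willingness to pay runs from 0 up to 5.
DWL = ½ × 5 × 18 = 45.

Deadweight loss = $45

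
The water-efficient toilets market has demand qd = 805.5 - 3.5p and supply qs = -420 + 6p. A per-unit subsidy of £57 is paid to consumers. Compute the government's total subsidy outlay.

Government cost = £27360

Pre-subsidy: 805.5 - 3.5p = -420 + 6p gives p* = 129, q* = 354.
With the rebate, buyers effectively pay pb = ps − 57, where ps is the price sellers receive.
Demand in terms of ps becomes qd = 805.5 − 3.5(ps − 57) = 1005 - 3.5ps. Setting this equal to supply: 1005 - 3.5ps = -420 + 6ps, so ps = 150.
Buyers pay pb = 150 − 57 = 93; q' = -420 + 6·150 = 480.
Government outlay = subsidy × quantity = 57 × 480 = 27360.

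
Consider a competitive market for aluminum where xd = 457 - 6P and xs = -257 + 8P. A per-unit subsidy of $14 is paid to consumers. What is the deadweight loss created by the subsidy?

Pre-subsidy: 457 - 6P = -257 + 8P gives P* = 51, x* = 151.
With the rebate, buyers effectively pay Pb = Ps − 14, where Ps is the price sellers receive.
Demand in terms of Ps becomes xd = 457 − 6(Ps − 14) = 541 - 6Ps. Setting this equal to supply: 541 - 6Ps = -257 + 8Ps, so Ps = 57.
Buyers pay Pb = 57 − 14 = 43; x' = -257 + 8·57 = 199.
The subsidy expands output by 199 − 151 = 48 past the efficient level; on those units the gap between marginal cost and willingness to pay runs from 0 up to 14.
DWL = ½ × 14 × 48 = 336.

Deadweight loss = $336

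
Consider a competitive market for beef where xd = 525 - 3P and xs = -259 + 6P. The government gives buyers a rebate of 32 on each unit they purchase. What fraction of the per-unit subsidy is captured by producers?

Producer share = 1/3

Pre-subsidy: 525 - 3P = -259 + 6P gives P* = 784/9, x* = 791/3.
With the rebate, buyers effectively pay Pb = Ps − 32, where Ps is the price sellers receive.
Demand in terms of Ps becomes xd = 525 − 3(Ps − 32) = 621 - 3Ps. Setting this equal to supply: 621 - 3Ps = -259 + 6Ps, so Ps = 880/9.
Buyers pay Pb = 880/9 − 32 = 592/9; x' = -259 + 6·(880/9) = 983/3.
Buyers' price falls by P* − Pb = 784/9 − 592/9 = 64/3; sellers' price rises by Ps − P* = 880/9 − 784/9 = 32/3.
So producers capture (32/3)/32 = 1/3 of each unit of subsidy.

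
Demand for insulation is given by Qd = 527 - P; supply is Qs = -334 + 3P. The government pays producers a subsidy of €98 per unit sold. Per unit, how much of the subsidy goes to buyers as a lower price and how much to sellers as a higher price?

Pre-subsidy: 527 - P = -334 + 3P gives P* = 215.25, Q* = 311.75.
With the subsidy, sellers receive Ps = Pb + 98 for each unit, where Pb is the price buyers pay.
Supply in terms of Pb becomes Qs = -334 + 3(Pb + 98) = -40 + 3Pb. Setting this equal to demand: 527 - Pb = -40 + 3Pb, so Pb = 141.75.
Sellers receive Ps = 141.75 + 98 = 239.75; Q' = 527 − 1·141.75 = 385.25.
Buyers' price falls by P* − Pb = 215.25 − 141.75 = 73.5; sellers' price rises by Ps − P* = 239.75 − 215.25 = 24.5.

Buyers gain €73.5 per unit; sellers gain €24.5 per unit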